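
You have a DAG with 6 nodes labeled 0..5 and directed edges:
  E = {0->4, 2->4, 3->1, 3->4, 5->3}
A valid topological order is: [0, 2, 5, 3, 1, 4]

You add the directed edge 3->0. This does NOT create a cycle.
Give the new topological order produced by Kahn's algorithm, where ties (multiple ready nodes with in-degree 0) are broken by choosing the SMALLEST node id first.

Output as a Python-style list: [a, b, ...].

Answer: [2, 5, 3, 0, 1, 4]

Derivation:
Old toposort: [0, 2, 5, 3, 1, 4]
Added edge: 3->0
Position of 3 (3) > position of 0 (0). Must reorder: 3 must now come before 0.
Run Kahn's algorithm (break ties by smallest node id):
  initial in-degrees: [1, 1, 0, 1, 3, 0]
  ready (indeg=0): [2, 5]
  pop 2: indeg[4]->2 | ready=[5] | order so far=[2]
  pop 5: indeg[3]->0 | ready=[3] | order so far=[2, 5]
  pop 3: indeg[0]->0; indeg[1]->0; indeg[4]->1 | ready=[0, 1] | order so far=[2, 5, 3]
  pop 0: indeg[4]->0 | ready=[1, 4] | order so far=[2, 5, 3, 0]
  pop 1: no out-edges | ready=[4] | order so far=[2, 5, 3, 0, 1]
  pop 4: no out-edges | ready=[] | order so far=[2, 5, 3, 0, 1, 4]
  Result: [2, 5, 3, 0, 1, 4]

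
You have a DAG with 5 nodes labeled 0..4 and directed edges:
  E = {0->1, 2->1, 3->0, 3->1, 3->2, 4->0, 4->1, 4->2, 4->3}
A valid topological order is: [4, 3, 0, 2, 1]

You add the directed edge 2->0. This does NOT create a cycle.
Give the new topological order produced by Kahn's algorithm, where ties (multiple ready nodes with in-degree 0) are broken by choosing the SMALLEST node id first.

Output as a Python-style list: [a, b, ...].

Answer: [4, 3, 2, 0, 1]

Derivation:
Old toposort: [4, 3, 0, 2, 1]
Added edge: 2->0
Position of 2 (3) > position of 0 (2). Must reorder: 2 must now come before 0.
Run Kahn's algorithm (break ties by smallest node id):
  initial in-degrees: [3, 4, 2, 1, 0]
  ready (indeg=0): [4]
  pop 4: indeg[0]->2; indeg[1]->3; indeg[2]->1; indeg[3]->0 | ready=[3] | order so far=[4]
  pop 3: indeg[0]->1; indeg[1]->2; indeg[2]->0 | ready=[2] | order so far=[4, 3]
  pop 2: indeg[0]->0; indeg[1]->1 | ready=[0] | order so far=[4, 3, 2]
  pop 0: indeg[1]->0 | ready=[1] | order so far=[4, 3, 2, 0]
  pop 1: no out-edges | ready=[] | order so far=[4, 3, 2, 0, 1]
  Result: [4, 3, 2, 0, 1]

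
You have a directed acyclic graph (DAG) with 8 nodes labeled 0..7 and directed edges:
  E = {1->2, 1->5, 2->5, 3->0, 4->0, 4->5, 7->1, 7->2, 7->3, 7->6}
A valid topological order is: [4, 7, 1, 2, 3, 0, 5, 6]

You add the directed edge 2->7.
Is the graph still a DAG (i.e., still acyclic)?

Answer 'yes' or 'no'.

Answer: no

Derivation:
Given toposort: [4, 7, 1, 2, 3, 0, 5, 6]
Position of 2: index 3; position of 7: index 1
New edge 2->7: backward (u after v in old order)
Backward edge: old toposort is now invalid. Check if this creates a cycle.
Does 7 already reach 2? Reachable from 7: [0, 1, 2, 3, 5, 6, 7]. YES -> cycle!
Still a DAG? no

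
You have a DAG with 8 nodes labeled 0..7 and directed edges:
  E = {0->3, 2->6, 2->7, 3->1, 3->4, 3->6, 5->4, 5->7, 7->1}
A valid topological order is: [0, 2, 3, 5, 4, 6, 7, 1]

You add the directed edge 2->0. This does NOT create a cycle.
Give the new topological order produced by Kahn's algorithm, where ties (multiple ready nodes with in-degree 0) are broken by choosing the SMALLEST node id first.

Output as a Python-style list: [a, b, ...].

Old toposort: [0, 2, 3, 5, 4, 6, 7, 1]
Added edge: 2->0
Position of 2 (1) > position of 0 (0). Must reorder: 2 must now come before 0.
Run Kahn's algorithm (break ties by smallest node id):
  initial in-degrees: [1, 2, 0, 1, 2, 0, 2, 2]
  ready (indeg=0): [2, 5]
  pop 2: indeg[0]->0; indeg[6]->1; indeg[7]->1 | ready=[0, 5] | order so far=[2]
  pop 0: indeg[3]->0 | ready=[3, 5] | order so far=[2, 0]
  pop 3: indeg[1]->1; indeg[4]->1; indeg[6]->0 | ready=[5, 6] | order so far=[2, 0, 3]
  pop 5: indeg[4]->0; indeg[7]->0 | ready=[4, 6, 7] | order so far=[2, 0, 3, 5]
  pop 4: no out-edges | ready=[6, 7] | order so far=[2, 0, 3, 5, 4]
  pop 6: no out-edges | ready=[7] | order so far=[2, 0, 3, 5, 4, 6]
  pop 7: indeg[1]->0 | ready=[1] | order so far=[2, 0, 3, 5, 4, 6, 7]
  pop 1: no out-edges | ready=[] | order so far=[2, 0, 3, 5, 4, 6, 7, 1]
  Result: [2, 0, 3, 5, 4, 6, 7, 1]

Answer: [2, 0, 3, 5, 4, 6, 7, 1]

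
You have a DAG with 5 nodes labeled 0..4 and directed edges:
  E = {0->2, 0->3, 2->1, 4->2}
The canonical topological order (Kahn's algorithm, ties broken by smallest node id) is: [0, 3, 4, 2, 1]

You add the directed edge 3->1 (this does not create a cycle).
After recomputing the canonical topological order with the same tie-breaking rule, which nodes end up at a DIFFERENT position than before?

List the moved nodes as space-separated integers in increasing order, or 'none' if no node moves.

Answer: none

Derivation:
Old toposort: [0, 3, 4, 2, 1]
Added edge 3->1
Recompute Kahn (smallest-id tiebreak):
  initial in-degrees: [0, 2, 2, 1, 0]
  ready (indeg=0): [0, 4]
  pop 0: indeg[2]->1; indeg[3]->0 | ready=[3, 4] | order so far=[0]
  pop 3: indeg[1]->1 | ready=[4] | order so far=[0, 3]
  pop 4: indeg[2]->0 | ready=[2] | order so far=[0, 3, 4]
  pop 2: indeg[1]->0 | ready=[1] | order so far=[0, 3, 4, 2]
  pop 1: no out-edges | ready=[] | order so far=[0, 3, 4, 2, 1]
New canonical toposort: [0, 3, 4, 2, 1]
Compare positions:
  Node 0: index 0 -> 0 (same)
  Node 1: index 4 -> 4 (same)
  Node 2: index 3 -> 3 (same)
  Node 3: index 1 -> 1 (same)
  Node 4: index 2 -> 2 (same)
Nodes that changed position: none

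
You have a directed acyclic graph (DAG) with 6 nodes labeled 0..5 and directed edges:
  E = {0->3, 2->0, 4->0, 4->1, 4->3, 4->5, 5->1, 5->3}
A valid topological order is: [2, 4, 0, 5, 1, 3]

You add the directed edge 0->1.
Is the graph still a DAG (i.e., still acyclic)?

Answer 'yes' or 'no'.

Answer: yes

Derivation:
Given toposort: [2, 4, 0, 5, 1, 3]
Position of 0: index 2; position of 1: index 4
New edge 0->1: forward
Forward edge: respects the existing order. Still a DAG, same toposort still valid.
Still a DAG? yes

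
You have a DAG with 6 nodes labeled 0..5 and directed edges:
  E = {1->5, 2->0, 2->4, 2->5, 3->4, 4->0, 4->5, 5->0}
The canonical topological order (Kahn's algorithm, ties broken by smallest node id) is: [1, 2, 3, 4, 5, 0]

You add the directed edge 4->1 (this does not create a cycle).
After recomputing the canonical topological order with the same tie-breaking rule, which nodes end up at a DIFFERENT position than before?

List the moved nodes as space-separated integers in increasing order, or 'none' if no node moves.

Old toposort: [1, 2, 3, 4, 5, 0]
Added edge 4->1
Recompute Kahn (smallest-id tiebreak):
  initial in-degrees: [3, 1, 0, 0, 2, 3]
  ready (indeg=0): [2, 3]
  pop 2: indeg[0]->2; indeg[4]->1; indeg[5]->2 | ready=[3] | order so far=[2]
  pop 3: indeg[4]->0 | ready=[4] | order so far=[2, 3]
  pop 4: indeg[0]->1; indeg[1]->0; indeg[5]->1 | ready=[1] | order so far=[2, 3, 4]
  pop 1: indeg[5]->0 | ready=[5] | order so far=[2, 3, 4, 1]
  pop 5: indeg[0]->0 | ready=[0] | order so far=[2, 3, 4, 1, 5]
  pop 0: no out-edges | ready=[] | order so far=[2, 3, 4, 1, 5, 0]
New canonical toposort: [2, 3, 4, 1, 5, 0]
Compare positions:
  Node 0: index 5 -> 5 (same)
  Node 1: index 0 -> 3 (moved)
  Node 2: index 1 -> 0 (moved)
  Node 3: index 2 -> 1 (moved)
  Node 4: index 3 -> 2 (moved)
  Node 5: index 4 -> 4 (same)
Nodes that changed position: 1 2 3 4

Answer: 1 2 3 4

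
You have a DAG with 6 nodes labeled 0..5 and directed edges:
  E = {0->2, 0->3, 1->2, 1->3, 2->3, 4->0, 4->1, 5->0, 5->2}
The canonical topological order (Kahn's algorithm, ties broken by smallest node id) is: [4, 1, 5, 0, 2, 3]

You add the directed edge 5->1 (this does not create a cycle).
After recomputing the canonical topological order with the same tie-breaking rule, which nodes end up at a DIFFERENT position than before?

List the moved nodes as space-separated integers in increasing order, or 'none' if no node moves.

Answer: 0 1 5

Derivation:
Old toposort: [4, 1, 5, 0, 2, 3]
Added edge 5->1
Recompute Kahn (smallest-id tiebreak):
  initial in-degrees: [2, 2, 3, 3, 0, 0]
  ready (indeg=0): [4, 5]
  pop 4: indeg[0]->1; indeg[1]->1 | ready=[5] | order so far=[4]
  pop 5: indeg[0]->0; indeg[1]->0; indeg[2]->2 | ready=[0, 1] | order so far=[4, 5]
  pop 0: indeg[2]->1; indeg[3]->2 | ready=[1] | order so far=[4, 5, 0]
  pop 1: indeg[2]->0; indeg[3]->1 | ready=[2] | order so far=[4, 5, 0, 1]
  pop 2: indeg[3]->0 | ready=[3] | order so far=[4, 5, 0, 1, 2]
  pop 3: no out-edges | ready=[] | order so far=[4, 5, 0, 1, 2, 3]
New canonical toposort: [4, 5, 0, 1, 2, 3]
Compare positions:
  Node 0: index 3 -> 2 (moved)
  Node 1: index 1 -> 3 (moved)
  Node 2: index 4 -> 4 (same)
  Node 3: index 5 -> 5 (same)
  Node 4: index 0 -> 0 (same)
  Node 5: index 2 -> 1 (moved)
Nodes that changed position: 0 1 5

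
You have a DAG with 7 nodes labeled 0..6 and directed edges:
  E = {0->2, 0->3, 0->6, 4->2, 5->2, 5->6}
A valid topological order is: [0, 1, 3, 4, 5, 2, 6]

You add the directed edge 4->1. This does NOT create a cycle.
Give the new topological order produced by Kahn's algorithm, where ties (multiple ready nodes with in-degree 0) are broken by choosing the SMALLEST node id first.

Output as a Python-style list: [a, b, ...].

Old toposort: [0, 1, 3, 4, 5, 2, 6]
Added edge: 4->1
Position of 4 (3) > position of 1 (1). Must reorder: 4 must now come before 1.
Run Kahn's algorithm (break ties by smallest node id):
  initial in-degrees: [0, 1, 3, 1, 0, 0, 2]
  ready (indeg=0): [0, 4, 5]
  pop 0: indeg[2]->2; indeg[3]->0; indeg[6]->1 | ready=[3, 4, 5] | order so far=[0]
  pop 3: no out-edges | ready=[4, 5] | order so far=[0, 3]
  pop 4: indeg[1]->0; indeg[2]->1 | ready=[1, 5] | order so far=[0, 3, 4]
  pop 1: no out-edges | ready=[5] | order so far=[0, 3, 4, 1]
  pop 5: indeg[2]->0; indeg[6]->0 | ready=[2, 6] | order so far=[0, 3, 4, 1, 5]
  pop 2: no out-edges | ready=[6] | order so far=[0, 3, 4, 1, 5, 2]
  pop 6: no out-edges | ready=[] | order so far=[0, 3, 4, 1, 5, 2, 6]
  Result: [0, 3, 4, 1, 5, 2, 6]

Answer: [0, 3, 4, 1, 5, 2, 6]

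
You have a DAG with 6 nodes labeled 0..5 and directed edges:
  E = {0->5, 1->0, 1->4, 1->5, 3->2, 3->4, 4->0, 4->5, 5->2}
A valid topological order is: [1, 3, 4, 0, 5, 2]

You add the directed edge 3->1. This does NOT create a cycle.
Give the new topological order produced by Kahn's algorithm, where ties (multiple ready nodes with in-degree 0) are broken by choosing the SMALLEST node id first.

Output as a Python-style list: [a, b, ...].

Answer: [3, 1, 4, 0, 5, 2]

Derivation:
Old toposort: [1, 3, 4, 0, 5, 2]
Added edge: 3->1
Position of 3 (1) > position of 1 (0). Must reorder: 3 must now come before 1.
Run Kahn's algorithm (break ties by smallest node id):
  initial in-degrees: [2, 1, 2, 0, 2, 3]
  ready (indeg=0): [3]
  pop 3: indeg[1]->0; indeg[2]->1; indeg[4]->1 | ready=[1] | order so far=[3]
  pop 1: indeg[0]->1; indeg[4]->0; indeg[5]->2 | ready=[4] | order so far=[3, 1]
  pop 4: indeg[0]->0; indeg[5]->1 | ready=[0] | order so far=[3, 1, 4]
  pop 0: indeg[5]->0 | ready=[5] | order so far=[3, 1, 4, 0]
  pop 5: indeg[2]->0 | ready=[2] | order so far=[3, 1, 4, 0, 5]
  pop 2: no out-edges | ready=[] | order so far=[3, 1, 4, 0, 5, 2]
  Result: [3, 1, 4, 0, 5, 2]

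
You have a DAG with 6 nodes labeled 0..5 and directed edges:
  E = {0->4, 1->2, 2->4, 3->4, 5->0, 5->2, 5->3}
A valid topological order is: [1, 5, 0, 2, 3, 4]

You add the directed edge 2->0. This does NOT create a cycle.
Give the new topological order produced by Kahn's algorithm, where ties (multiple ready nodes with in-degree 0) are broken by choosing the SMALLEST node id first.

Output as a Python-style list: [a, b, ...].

Old toposort: [1, 5, 0, 2, 3, 4]
Added edge: 2->0
Position of 2 (3) > position of 0 (2). Must reorder: 2 must now come before 0.
Run Kahn's algorithm (break ties by smallest node id):
  initial in-degrees: [2, 0, 2, 1, 3, 0]
  ready (indeg=0): [1, 5]
  pop 1: indeg[2]->1 | ready=[5] | order so far=[1]
  pop 5: indeg[0]->1; indeg[2]->0; indeg[3]->0 | ready=[2, 3] | order so far=[1, 5]
  pop 2: indeg[0]->0; indeg[4]->2 | ready=[0, 3] | order so far=[1, 5, 2]
  pop 0: indeg[4]->1 | ready=[3] | order so far=[1, 5, 2, 0]
  pop 3: indeg[4]->0 | ready=[4] | order so far=[1, 5, 2, 0, 3]
  pop 4: no out-edges | ready=[] | order so far=[1, 5, 2, 0, 3, 4]
  Result: [1, 5, 2, 0, 3, 4]

Answer: [1, 5, 2, 0, 3, 4]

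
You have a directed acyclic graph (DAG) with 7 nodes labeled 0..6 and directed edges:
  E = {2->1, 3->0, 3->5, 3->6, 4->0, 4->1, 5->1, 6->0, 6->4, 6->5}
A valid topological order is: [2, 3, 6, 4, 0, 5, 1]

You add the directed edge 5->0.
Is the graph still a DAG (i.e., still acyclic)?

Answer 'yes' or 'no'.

Answer: yes

Derivation:
Given toposort: [2, 3, 6, 4, 0, 5, 1]
Position of 5: index 5; position of 0: index 4
New edge 5->0: backward (u after v in old order)
Backward edge: old toposort is now invalid. Check if this creates a cycle.
Does 0 already reach 5? Reachable from 0: [0]. NO -> still a DAG (reorder needed).
Still a DAG? yes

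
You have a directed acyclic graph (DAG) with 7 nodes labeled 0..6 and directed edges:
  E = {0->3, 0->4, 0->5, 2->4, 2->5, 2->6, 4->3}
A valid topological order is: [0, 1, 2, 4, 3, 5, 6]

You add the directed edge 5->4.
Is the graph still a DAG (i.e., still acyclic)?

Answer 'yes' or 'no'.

Answer: yes

Derivation:
Given toposort: [0, 1, 2, 4, 3, 5, 6]
Position of 5: index 5; position of 4: index 3
New edge 5->4: backward (u after v in old order)
Backward edge: old toposort is now invalid. Check if this creates a cycle.
Does 4 already reach 5? Reachable from 4: [3, 4]. NO -> still a DAG (reorder needed).
Still a DAG? yes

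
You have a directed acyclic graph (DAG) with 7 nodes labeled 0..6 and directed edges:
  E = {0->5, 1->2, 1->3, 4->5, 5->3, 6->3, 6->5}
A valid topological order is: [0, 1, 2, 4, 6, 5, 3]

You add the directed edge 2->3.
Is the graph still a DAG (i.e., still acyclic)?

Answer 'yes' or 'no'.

Given toposort: [0, 1, 2, 4, 6, 5, 3]
Position of 2: index 2; position of 3: index 6
New edge 2->3: forward
Forward edge: respects the existing order. Still a DAG, same toposort still valid.
Still a DAG? yes

Answer: yes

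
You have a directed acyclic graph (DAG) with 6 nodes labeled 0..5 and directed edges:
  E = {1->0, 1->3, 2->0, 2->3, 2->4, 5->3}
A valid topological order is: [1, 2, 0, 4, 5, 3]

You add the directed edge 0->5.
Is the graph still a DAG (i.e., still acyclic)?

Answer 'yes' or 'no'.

Answer: yes

Derivation:
Given toposort: [1, 2, 0, 4, 5, 3]
Position of 0: index 2; position of 5: index 4
New edge 0->5: forward
Forward edge: respects the existing order. Still a DAG, same toposort still valid.
Still a DAG? yes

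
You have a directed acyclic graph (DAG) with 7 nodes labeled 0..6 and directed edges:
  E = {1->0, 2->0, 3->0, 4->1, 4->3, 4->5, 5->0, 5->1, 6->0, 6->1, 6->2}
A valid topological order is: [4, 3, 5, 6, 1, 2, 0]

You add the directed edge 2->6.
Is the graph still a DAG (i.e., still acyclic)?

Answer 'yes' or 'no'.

Answer: no

Derivation:
Given toposort: [4, 3, 5, 6, 1, 2, 0]
Position of 2: index 5; position of 6: index 3
New edge 2->6: backward (u after v in old order)
Backward edge: old toposort is now invalid. Check if this creates a cycle.
Does 6 already reach 2? Reachable from 6: [0, 1, 2, 6]. YES -> cycle!
Still a DAG? no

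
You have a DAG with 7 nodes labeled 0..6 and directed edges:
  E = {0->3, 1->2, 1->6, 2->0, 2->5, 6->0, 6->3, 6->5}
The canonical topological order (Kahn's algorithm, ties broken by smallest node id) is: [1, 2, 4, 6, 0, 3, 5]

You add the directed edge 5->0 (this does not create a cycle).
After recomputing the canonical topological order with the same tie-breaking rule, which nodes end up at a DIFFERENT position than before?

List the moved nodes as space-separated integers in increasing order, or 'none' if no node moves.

Old toposort: [1, 2, 4, 6, 0, 3, 5]
Added edge 5->0
Recompute Kahn (smallest-id tiebreak):
  initial in-degrees: [3, 0, 1, 2, 0, 2, 1]
  ready (indeg=0): [1, 4]
  pop 1: indeg[2]->0; indeg[6]->0 | ready=[2, 4, 6] | order so far=[1]
  pop 2: indeg[0]->2; indeg[5]->1 | ready=[4, 6] | order so far=[1, 2]
  pop 4: no out-edges | ready=[6] | order so far=[1, 2, 4]
  pop 6: indeg[0]->1; indeg[3]->1; indeg[5]->0 | ready=[5] | order so far=[1, 2, 4, 6]
  pop 5: indeg[0]->0 | ready=[0] | order so far=[1, 2, 4, 6, 5]
  pop 0: indeg[3]->0 | ready=[3] | order so far=[1, 2, 4, 6, 5, 0]
  pop 3: no out-edges | ready=[] | order so far=[1, 2, 4, 6, 5, 0, 3]
New canonical toposort: [1, 2, 4, 6, 5, 0, 3]
Compare positions:
  Node 0: index 4 -> 5 (moved)
  Node 1: index 0 -> 0 (same)
  Node 2: index 1 -> 1 (same)
  Node 3: index 5 -> 6 (moved)
  Node 4: index 2 -> 2 (same)
  Node 5: index 6 -> 4 (moved)
  Node 6: index 3 -> 3 (same)
Nodes that changed position: 0 3 5

Answer: 0 3 5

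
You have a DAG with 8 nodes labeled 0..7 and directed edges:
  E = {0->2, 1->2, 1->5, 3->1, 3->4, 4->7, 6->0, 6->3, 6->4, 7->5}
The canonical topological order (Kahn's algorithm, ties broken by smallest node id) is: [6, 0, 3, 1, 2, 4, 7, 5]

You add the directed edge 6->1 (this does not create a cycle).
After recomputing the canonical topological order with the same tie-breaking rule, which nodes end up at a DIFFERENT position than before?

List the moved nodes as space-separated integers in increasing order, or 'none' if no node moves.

Answer: none

Derivation:
Old toposort: [6, 0, 3, 1, 2, 4, 7, 5]
Added edge 6->1
Recompute Kahn (smallest-id tiebreak):
  initial in-degrees: [1, 2, 2, 1, 2, 2, 0, 1]
  ready (indeg=0): [6]
  pop 6: indeg[0]->0; indeg[1]->1; indeg[3]->0; indeg[4]->1 | ready=[0, 3] | order so far=[6]
  pop 0: indeg[2]->1 | ready=[3] | order so far=[6, 0]
  pop 3: indeg[1]->0; indeg[4]->0 | ready=[1, 4] | order so far=[6, 0, 3]
  pop 1: indeg[2]->0; indeg[5]->1 | ready=[2, 4] | order so far=[6, 0, 3, 1]
  pop 2: no out-edges | ready=[4] | order so far=[6, 0, 3, 1, 2]
  pop 4: indeg[7]->0 | ready=[7] | order so far=[6, 0, 3, 1, 2, 4]
  pop 7: indeg[5]->0 | ready=[5] | order so far=[6, 0, 3, 1, 2, 4, 7]
  pop 5: no out-edges | ready=[] | order so far=[6, 0, 3, 1, 2, 4, 7, 5]
New canonical toposort: [6, 0, 3, 1, 2, 4, 7, 5]
Compare positions:
  Node 0: index 1 -> 1 (same)
  Node 1: index 3 -> 3 (same)
  Node 2: index 4 -> 4 (same)
  Node 3: index 2 -> 2 (same)
  Node 4: index 5 -> 5 (same)
  Node 5: index 7 -> 7 (same)
  Node 6: index 0 -> 0 (same)
  Node 7: index 6 -> 6 (same)
Nodes that changed position: none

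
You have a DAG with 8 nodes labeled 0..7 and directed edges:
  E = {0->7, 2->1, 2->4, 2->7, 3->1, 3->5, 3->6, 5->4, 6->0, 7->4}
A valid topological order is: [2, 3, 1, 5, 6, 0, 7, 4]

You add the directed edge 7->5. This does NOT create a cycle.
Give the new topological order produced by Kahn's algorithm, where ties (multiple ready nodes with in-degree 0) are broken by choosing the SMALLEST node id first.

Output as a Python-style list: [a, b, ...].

Answer: [2, 3, 1, 6, 0, 7, 5, 4]

Derivation:
Old toposort: [2, 3, 1, 5, 6, 0, 7, 4]
Added edge: 7->5
Position of 7 (6) > position of 5 (3). Must reorder: 7 must now come before 5.
Run Kahn's algorithm (break ties by smallest node id):
  initial in-degrees: [1, 2, 0, 0, 3, 2, 1, 2]
  ready (indeg=0): [2, 3]
  pop 2: indeg[1]->1; indeg[4]->2; indeg[7]->1 | ready=[3] | order so far=[2]
  pop 3: indeg[1]->0; indeg[5]->1; indeg[6]->0 | ready=[1, 6] | order so far=[2, 3]
  pop 1: no out-edges | ready=[6] | order so far=[2, 3, 1]
  pop 6: indeg[0]->0 | ready=[0] | order so far=[2, 3, 1, 6]
  pop 0: indeg[7]->0 | ready=[7] | order so far=[2, 3, 1, 6, 0]
  pop 7: indeg[4]->1; indeg[5]->0 | ready=[5] | order so far=[2, 3, 1, 6, 0, 7]
  pop 5: indeg[4]->0 | ready=[4] | order so far=[2, 3, 1, 6, 0, 7, 5]
  pop 4: no out-edges | ready=[] | order so far=[2, 3, 1, 6, 0, 7, 5, 4]
  Result: [2, 3, 1, 6, 0, 7, 5, 4]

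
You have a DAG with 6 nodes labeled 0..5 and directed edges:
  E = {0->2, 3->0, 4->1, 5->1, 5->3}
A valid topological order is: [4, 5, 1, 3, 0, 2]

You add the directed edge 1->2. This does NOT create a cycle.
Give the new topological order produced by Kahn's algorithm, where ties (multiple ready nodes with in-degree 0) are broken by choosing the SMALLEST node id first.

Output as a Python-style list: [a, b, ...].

Answer: [4, 5, 1, 3, 0, 2]

Derivation:
Old toposort: [4, 5, 1, 3, 0, 2]
Added edge: 1->2
Position of 1 (2) < position of 2 (5). Old order still valid.
Run Kahn's algorithm (break ties by smallest node id):
  initial in-degrees: [1, 2, 2, 1, 0, 0]
  ready (indeg=0): [4, 5]
  pop 4: indeg[1]->1 | ready=[5] | order so far=[4]
  pop 5: indeg[1]->0; indeg[3]->0 | ready=[1, 3] | order so far=[4, 5]
  pop 1: indeg[2]->1 | ready=[3] | order so far=[4, 5, 1]
  pop 3: indeg[0]->0 | ready=[0] | order so far=[4, 5, 1, 3]
  pop 0: indeg[2]->0 | ready=[2] | order so far=[4, 5, 1, 3, 0]
  pop 2: no out-edges | ready=[] | order so far=[4, 5, 1, 3, 0, 2]
  Result: [4, 5, 1, 3, 0, 2]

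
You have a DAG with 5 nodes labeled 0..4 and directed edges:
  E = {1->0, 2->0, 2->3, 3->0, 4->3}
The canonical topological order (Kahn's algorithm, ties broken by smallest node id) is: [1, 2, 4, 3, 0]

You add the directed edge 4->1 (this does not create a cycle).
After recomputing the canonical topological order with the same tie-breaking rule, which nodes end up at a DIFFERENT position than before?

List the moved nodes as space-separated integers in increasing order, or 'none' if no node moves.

Answer: 1 2 4

Derivation:
Old toposort: [1, 2, 4, 3, 0]
Added edge 4->1
Recompute Kahn (smallest-id tiebreak):
  initial in-degrees: [3, 1, 0, 2, 0]
  ready (indeg=0): [2, 4]
  pop 2: indeg[0]->2; indeg[3]->1 | ready=[4] | order so far=[2]
  pop 4: indeg[1]->0; indeg[3]->0 | ready=[1, 3] | order so far=[2, 4]
  pop 1: indeg[0]->1 | ready=[3] | order so far=[2, 4, 1]
  pop 3: indeg[0]->0 | ready=[0] | order so far=[2, 4, 1, 3]
  pop 0: no out-edges | ready=[] | order so far=[2, 4, 1, 3, 0]
New canonical toposort: [2, 4, 1, 3, 0]
Compare positions:
  Node 0: index 4 -> 4 (same)
  Node 1: index 0 -> 2 (moved)
  Node 2: index 1 -> 0 (moved)
  Node 3: index 3 -> 3 (same)
  Node 4: index 2 -> 1 (moved)
Nodes that changed position: 1 2 4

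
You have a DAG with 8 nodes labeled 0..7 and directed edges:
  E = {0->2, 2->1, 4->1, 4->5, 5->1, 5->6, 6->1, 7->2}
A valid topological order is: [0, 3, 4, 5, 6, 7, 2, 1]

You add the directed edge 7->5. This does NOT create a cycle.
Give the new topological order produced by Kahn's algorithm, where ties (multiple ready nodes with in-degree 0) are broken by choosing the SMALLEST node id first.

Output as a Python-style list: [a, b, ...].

Answer: [0, 3, 4, 7, 2, 5, 6, 1]

Derivation:
Old toposort: [0, 3, 4, 5, 6, 7, 2, 1]
Added edge: 7->5
Position of 7 (5) > position of 5 (3). Must reorder: 7 must now come before 5.
Run Kahn's algorithm (break ties by smallest node id):
  initial in-degrees: [0, 4, 2, 0, 0, 2, 1, 0]
  ready (indeg=0): [0, 3, 4, 7]
  pop 0: indeg[2]->1 | ready=[3, 4, 7] | order so far=[0]
  pop 3: no out-edges | ready=[4, 7] | order so far=[0, 3]
  pop 4: indeg[1]->3; indeg[5]->1 | ready=[7] | order so far=[0, 3, 4]
  pop 7: indeg[2]->0; indeg[5]->0 | ready=[2, 5] | order so far=[0, 3, 4, 7]
  pop 2: indeg[1]->2 | ready=[5] | order so far=[0, 3, 4, 7, 2]
  pop 5: indeg[1]->1; indeg[6]->0 | ready=[6] | order so far=[0, 3, 4, 7, 2, 5]
  pop 6: indeg[1]->0 | ready=[1] | order so far=[0, 3, 4, 7, 2, 5, 6]
  pop 1: no out-edges | ready=[] | order so far=[0, 3, 4, 7, 2, 5, 6, 1]
  Result: [0, 3, 4, 7, 2, 5, 6, 1]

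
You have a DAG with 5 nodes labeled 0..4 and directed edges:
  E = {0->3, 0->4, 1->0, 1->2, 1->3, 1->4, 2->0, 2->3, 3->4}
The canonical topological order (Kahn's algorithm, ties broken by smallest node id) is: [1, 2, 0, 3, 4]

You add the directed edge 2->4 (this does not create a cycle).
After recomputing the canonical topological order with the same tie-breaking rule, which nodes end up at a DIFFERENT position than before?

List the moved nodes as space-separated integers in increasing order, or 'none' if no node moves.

Old toposort: [1, 2, 0, 3, 4]
Added edge 2->4
Recompute Kahn (smallest-id tiebreak):
  initial in-degrees: [2, 0, 1, 3, 4]
  ready (indeg=0): [1]
  pop 1: indeg[0]->1; indeg[2]->0; indeg[3]->2; indeg[4]->3 | ready=[2] | order so far=[1]
  pop 2: indeg[0]->0; indeg[3]->1; indeg[4]->2 | ready=[0] | order so far=[1, 2]
  pop 0: indeg[3]->0; indeg[4]->1 | ready=[3] | order so far=[1, 2, 0]
  pop 3: indeg[4]->0 | ready=[4] | order so far=[1, 2, 0, 3]
  pop 4: no out-edges | ready=[] | order so far=[1, 2, 0, 3, 4]
New canonical toposort: [1, 2, 0, 3, 4]
Compare positions:
  Node 0: index 2 -> 2 (same)
  Node 1: index 0 -> 0 (same)
  Node 2: index 1 -> 1 (same)
  Node 3: index 3 -> 3 (same)
  Node 4: index 4 -> 4 (same)
Nodes that changed position: none

Answer: none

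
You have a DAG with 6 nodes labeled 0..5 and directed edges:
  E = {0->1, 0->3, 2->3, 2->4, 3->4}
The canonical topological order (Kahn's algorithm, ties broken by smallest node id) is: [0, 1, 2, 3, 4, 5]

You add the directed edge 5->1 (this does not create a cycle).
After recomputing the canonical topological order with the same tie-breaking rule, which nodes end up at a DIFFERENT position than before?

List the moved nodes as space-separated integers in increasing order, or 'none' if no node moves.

Old toposort: [0, 1, 2, 3, 4, 5]
Added edge 5->1
Recompute Kahn (smallest-id tiebreak):
  initial in-degrees: [0, 2, 0, 2, 2, 0]
  ready (indeg=0): [0, 2, 5]
  pop 0: indeg[1]->1; indeg[3]->1 | ready=[2, 5] | order so far=[0]
  pop 2: indeg[3]->0; indeg[4]->1 | ready=[3, 5] | order so far=[0, 2]
  pop 3: indeg[4]->0 | ready=[4, 5] | order so far=[0, 2, 3]
  pop 4: no out-edges | ready=[5] | order so far=[0, 2, 3, 4]
  pop 5: indeg[1]->0 | ready=[1] | order so far=[0, 2, 3, 4, 5]
  pop 1: no out-edges | ready=[] | order so far=[0, 2, 3, 4, 5, 1]
New canonical toposort: [0, 2, 3, 4, 5, 1]
Compare positions:
  Node 0: index 0 -> 0 (same)
  Node 1: index 1 -> 5 (moved)
  Node 2: index 2 -> 1 (moved)
  Node 3: index 3 -> 2 (moved)
  Node 4: index 4 -> 3 (moved)
  Node 5: index 5 -> 4 (moved)
Nodes that changed position: 1 2 3 4 5

Answer: 1 2 3 4 5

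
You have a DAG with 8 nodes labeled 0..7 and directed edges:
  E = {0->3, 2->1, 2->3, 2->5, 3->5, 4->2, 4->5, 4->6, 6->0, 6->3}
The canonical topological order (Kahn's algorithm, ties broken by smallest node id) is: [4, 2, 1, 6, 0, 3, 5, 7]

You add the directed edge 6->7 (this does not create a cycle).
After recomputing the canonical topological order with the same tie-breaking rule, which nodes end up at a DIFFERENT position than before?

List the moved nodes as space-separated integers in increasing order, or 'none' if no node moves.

Answer: none

Derivation:
Old toposort: [4, 2, 1, 6, 0, 3, 5, 7]
Added edge 6->7
Recompute Kahn (smallest-id tiebreak):
  initial in-degrees: [1, 1, 1, 3, 0, 3, 1, 1]
  ready (indeg=0): [4]
  pop 4: indeg[2]->0; indeg[5]->2; indeg[6]->0 | ready=[2, 6] | order so far=[4]
  pop 2: indeg[1]->0; indeg[3]->2; indeg[5]->1 | ready=[1, 6] | order so far=[4, 2]
  pop 1: no out-edges | ready=[6] | order so far=[4, 2, 1]
  pop 6: indeg[0]->0; indeg[3]->1; indeg[7]->0 | ready=[0, 7] | order so far=[4, 2, 1, 6]
  pop 0: indeg[3]->0 | ready=[3, 7] | order so far=[4, 2, 1, 6, 0]
  pop 3: indeg[5]->0 | ready=[5, 7] | order so far=[4, 2, 1, 6, 0, 3]
  pop 5: no out-edges | ready=[7] | order so far=[4, 2, 1, 6, 0, 3, 5]
  pop 7: no out-edges | ready=[] | order so far=[4, 2, 1, 6, 0, 3, 5, 7]
New canonical toposort: [4, 2, 1, 6, 0, 3, 5, 7]
Compare positions:
  Node 0: index 4 -> 4 (same)
  Node 1: index 2 -> 2 (same)
  Node 2: index 1 -> 1 (same)
  Node 3: index 5 -> 5 (same)
  Node 4: index 0 -> 0 (same)
  Node 5: index 6 -> 6 (same)
  Node 6: index 3 -> 3 (same)
  Node 7: index 7 -> 7 (same)
Nodes that changed position: none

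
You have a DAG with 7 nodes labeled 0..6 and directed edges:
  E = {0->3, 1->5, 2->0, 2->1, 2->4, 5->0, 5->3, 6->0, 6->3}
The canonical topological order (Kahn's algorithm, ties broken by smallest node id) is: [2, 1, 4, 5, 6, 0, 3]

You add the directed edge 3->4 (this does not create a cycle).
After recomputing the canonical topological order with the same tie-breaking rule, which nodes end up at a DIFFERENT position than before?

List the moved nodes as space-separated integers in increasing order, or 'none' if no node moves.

Old toposort: [2, 1, 4, 5, 6, 0, 3]
Added edge 3->4
Recompute Kahn (smallest-id tiebreak):
  initial in-degrees: [3, 1, 0, 3, 2, 1, 0]
  ready (indeg=0): [2, 6]
  pop 2: indeg[0]->2; indeg[1]->0; indeg[4]->1 | ready=[1, 6] | order so far=[2]
  pop 1: indeg[5]->0 | ready=[5, 6] | order so far=[2, 1]
  pop 5: indeg[0]->1; indeg[3]->2 | ready=[6] | order so far=[2, 1, 5]
  pop 6: indeg[0]->0; indeg[3]->1 | ready=[0] | order so far=[2, 1, 5, 6]
  pop 0: indeg[3]->0 | ready=[3] | order so far=[2, 1, 5, 6, 0]
  pop 3: indeg[4]->0 | ready=[4] | order so far=[2, 1, 5, 6, 0, 3]
  pop 4: no out-edges | ready=[] | order so far=[2, 1, 5, 6, 0, 3, 4]
New canonical toposort: [2, 1, 5, 6, 0, 3, 4]
Compare positions:
  Node 0: index 5 -> 4 (moved)
  Node 1: index 1 -> 1 (same)
  Node 2: index 0 -> 0 (same)
  Node 3: index 6 -> 5 (moved)
  Node 4: index 2 -> 6 (moved)
  Node 5: index 3 -> 2 (moved)
  Node 6: index 4 -> 3 (moved)
Nodes that changed position: 0 3 4 5 6

Answer: 0 3 4 5 6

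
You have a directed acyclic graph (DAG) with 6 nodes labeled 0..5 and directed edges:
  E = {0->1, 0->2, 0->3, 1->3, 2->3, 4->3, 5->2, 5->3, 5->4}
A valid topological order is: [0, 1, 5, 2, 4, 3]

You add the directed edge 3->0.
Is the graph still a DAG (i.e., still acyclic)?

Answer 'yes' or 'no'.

Answer: no

Derivation:
Given toposort: [0, 1, 5, 2, 4, 3]
Position of 3: index 5; position of 0: index 0
New edge 3->0: backward (u after v in old order)
Backward edge: old toposort is now invalid. Check if this creates a cycle.
Does 0 already reach 3? Reachable from 0: [0, 1, 2, 3]. YES -> cycle!
Still a DAG? no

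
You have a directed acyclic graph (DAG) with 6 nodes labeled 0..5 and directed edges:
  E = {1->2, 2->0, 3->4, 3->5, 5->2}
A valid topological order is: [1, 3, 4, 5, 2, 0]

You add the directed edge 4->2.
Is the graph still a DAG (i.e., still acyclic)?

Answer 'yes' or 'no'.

Answer: yes

Derivation:
Given toposort: [1, 3, 4, 5, 2, 0]
Position of 4: index 2; position of 2: index 4
New edge 4->2: forward
Forward edge: respects the existing order. Still a DAG, same toposort still valid.
Still a DAG? yes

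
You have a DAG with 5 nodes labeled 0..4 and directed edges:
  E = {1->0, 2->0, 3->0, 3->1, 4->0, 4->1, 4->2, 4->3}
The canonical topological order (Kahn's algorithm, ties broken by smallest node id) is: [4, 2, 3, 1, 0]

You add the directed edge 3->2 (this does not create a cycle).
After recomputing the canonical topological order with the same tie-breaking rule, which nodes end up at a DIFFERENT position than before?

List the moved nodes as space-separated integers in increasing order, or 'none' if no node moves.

Answer: 1 2 3

Derivation:
Old toposort: [4, 2, 3, 1, 0]
Added edge 3->2
Recompute Kahn (smallest-id tiebreak):
  initial in-degrees: [4, 2, 2, 1, 0]
  ready (indeg=0): [4]
  pop 4: indeg[0]->3; indeg[1]->1; indeg[2]->1; indeg[3]->0 | ready=[3] | order so far=[4]
  pop 3: indeg[0]->2; indeg[1]->0; indeg[2]->0 | ready=[1, 2] | order so far=[4, 3]
  pop 1: indeg[0]->1 | ready=[2] | order so far=[4, 3, 1]
  pop 2: indeg[0]->0 | ready=[0] | order so far=[4, 3, 1, 2]
  pop 0: no out-edges | ready=[] | order so far=[4, 3, 1, 2, 0]
New canonical toposort: [4, 3, 1, 2, 0]
Compare positions:
  Node 0: index 4 -> 4 (same)
  Node 1: index 3 -> 2 (moved)
  Node 2: index 1 -> 3 (moved)
  Node 3: index 2 -> 1 (moved)
  Node 4: index 0 -> 0 (same)
Nodes that changed position: 1 2 3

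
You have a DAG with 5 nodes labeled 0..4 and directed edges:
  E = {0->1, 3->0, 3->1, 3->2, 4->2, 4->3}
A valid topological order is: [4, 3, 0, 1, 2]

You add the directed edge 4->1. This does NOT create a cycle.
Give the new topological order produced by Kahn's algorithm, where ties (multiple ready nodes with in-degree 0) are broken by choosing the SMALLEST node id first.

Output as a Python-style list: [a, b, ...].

Old toposort: [4, 3, 0, 1, 2]
Added edge: 4->1
Position of 4 (0) < position of 1 (3). Old order still valid.
Run Kahn's algorithm (break ties by smallest node id):
  initial in-degrees: [1, 3, 2, 1, 0]
  ready (indeg=0): [4]
  pop 4: indeg[1]->2; indeg[2]->1; indeg[3]->0 | ready=[3] | order so far=[4]
  pop 3: indeg[0]->0; indeg[1]->1; indeg[2]->0 | ready=[0, 2] | order so far=[4, 3]
  pop 0: indeg[1]->0 | ready=[1, 2] | order so far=[4, 3, 0]
  pop 1: no out-edges | ready=[2] | order so far=[4, 3, 0, 1]
  pop 2: no out-edges | ready=[] | order so far=[4, 3, 0, 1, 2]
  Result: [4, 3, 0, 1, 2]

Answer: [4, 3, 0, 1, 2]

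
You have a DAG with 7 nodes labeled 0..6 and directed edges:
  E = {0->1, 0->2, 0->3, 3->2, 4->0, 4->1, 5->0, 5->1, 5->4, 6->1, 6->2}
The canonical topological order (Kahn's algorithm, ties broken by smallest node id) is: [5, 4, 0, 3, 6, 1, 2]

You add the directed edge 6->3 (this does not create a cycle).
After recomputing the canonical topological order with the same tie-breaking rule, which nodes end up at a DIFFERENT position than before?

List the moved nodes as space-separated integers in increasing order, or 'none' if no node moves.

Answer: 1 3 6

Derivation:
Old toposort: [5, 4, 0, 3, 6, 1, 2]
Added edge 6->3
Recompute Kahn (smallest-id tiebreak):
  initial in-degrees: [2, 4, 3, 2, 1, 0, 0]
  ready (indeg=0): [5, 6]
  pop 5: indeg[0]->1; indeg[1]->3; indeg[4]->0 | ready=[4, 6] | order so far=[5]
  pop 4: indeg[0]->0; indeg[1]->2 | ready=[0, 6] | order so far=[5, 4]
  pop 0: indeg[1]->1; indeg[2]->2; indeg[3]->1 | ready=[6] | order so far=[5, 4, 0]
  pop 6: indeg[1]->0; indeg[2]->1; indeg[3]->0 | ready=[1, 3] | order so far=[5, 4, 0, 6]
  pop 1: no out-edges | ready=[3] | order so far=[5, 4, 0, 6, 1]
  pop 3: indeg[2]->0 | ready=[2] | order so far=[5, 4, 0, 6, 1, 3]
  pop 2: no out-edges | ready=[] | order so far=[5, 4, 0, 6, 1, 3, 2]
New canonical toposort: [5, 4, 0, 6, 1, 3, 2]
Compare positions:
  Node 0: index 2 -> 2 (same)
  Node 1: index 5 -> 4 (moved)
  Node 2: index 6 -> 6 (same)
  Node 3: index 3 -> 5 (moved)
  Node 4: index 1 -> 1 (same)
  Node 5: index 0 -> 0 (same)
  Node 6: index 4 -> 3 (moved)
Nodes that changed position: 1 3 6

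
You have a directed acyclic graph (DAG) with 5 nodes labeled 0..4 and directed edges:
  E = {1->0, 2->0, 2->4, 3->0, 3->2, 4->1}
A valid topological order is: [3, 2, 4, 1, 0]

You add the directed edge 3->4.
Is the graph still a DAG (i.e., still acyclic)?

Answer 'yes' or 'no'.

Given toposort: [3, 2, 4, 1, 0]
Position of 3: index 0; position of 4: index 2
New edge 3->4: forward
Forward edge: respects the existing order. Still a DAG, same toposort still valid.
Still a DAG? yes

Answer: yes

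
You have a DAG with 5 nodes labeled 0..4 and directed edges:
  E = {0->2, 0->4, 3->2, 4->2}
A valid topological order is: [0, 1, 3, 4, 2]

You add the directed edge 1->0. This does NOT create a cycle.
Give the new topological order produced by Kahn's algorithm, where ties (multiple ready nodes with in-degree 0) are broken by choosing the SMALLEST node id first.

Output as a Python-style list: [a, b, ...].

Answer: [1, 0, 3, 4, 2]

Derivation:
Old toposort: [0, 1, 3, 4, 2]
Added edge: 1->0
Position of 1 (1) > position of 0 (0). Must reorder: 1 must now come before 0.
Run Kahn's algorithm (break ties by smallest node id):
  initial in-degrees: [1, 0, 3, 0, 1]
  ready (indeg=0): [1, 3]
  pop 1: indeg[0]->0 | ready=[0, 3] | order so far=[1]
  pop 0: indeg[2]->2; indeg[4]->0 | ready=[3, 4] | order so far=[1, 0]
  pop 3: indeg[2]->1 | ready=[4] | order so far=[1, 0, 3]
  pop 4: indeg[2]->0 | ready=[2] | order so far=[1, 0, 3, 4]
  pop 2: no out-edges | ready=[] | order so far=[1, 0, 3, 4, 2]
  Result: [1, 0, 3, 4, 2]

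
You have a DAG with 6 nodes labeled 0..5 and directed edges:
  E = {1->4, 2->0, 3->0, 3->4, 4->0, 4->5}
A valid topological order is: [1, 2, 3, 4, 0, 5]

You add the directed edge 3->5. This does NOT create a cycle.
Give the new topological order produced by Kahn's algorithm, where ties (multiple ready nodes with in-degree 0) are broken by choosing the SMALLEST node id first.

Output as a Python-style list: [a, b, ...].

Old toposort: [1, 2, 3, 4, 0, 5]
Added edge: 3->5
Position of 3 (2) < position of 5 (5). Old order still valid.
Run Kahn's algorithm (break ties by smallest node id):
  initial in-degrees: [3, 0, 0, 0, 2, 2]
  ready (indeg=0): [1, 2, 3]
  pop 1: indeg[4]->1 | ready=[2, 3] | order so far=[1]
  pop 2: indeg[0]->2 | ready=[3] | order so far=[1, 2]
  pop 3: indeg[0]->1; indeg[4]->0; indeg[5]->1 | ready=[4] | order so far=[1, 2, 3]
  pop 4: indeg[0]->0; indeg[5]->0 | ready=[0, 5] | order so far=[1, 2, 3, 4]
  pop 0: no out-edges | ready=[5] | order so far=[1, 2, 3, 4, 0]
  pop 5: no out-edges | ready=[] | order so far=[1, 2, 3, 4, 0, 5]
  Result: [1, 2, 3, 4, 0, 5]

Answer: [1, 2, 3, 4, 0, 5]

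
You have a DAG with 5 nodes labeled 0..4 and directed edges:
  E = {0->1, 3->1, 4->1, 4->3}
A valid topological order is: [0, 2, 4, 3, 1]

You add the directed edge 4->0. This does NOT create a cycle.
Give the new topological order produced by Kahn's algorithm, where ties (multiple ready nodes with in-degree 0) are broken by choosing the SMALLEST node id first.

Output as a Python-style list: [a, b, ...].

Old toposort: [0, 2, 4, 3, 1]
Added edge: 4->0
Position of 4 (2) > position of 0 (0). Must reorder: 4 must now come before 0.
Run Kahn's algorithm (break ties by smallest node id):
  initial in-degrees: [1, 3, 0, 1, 0]
  ready (indeg=0): [2, 4]
  pop 2: no out-edges | ready=[4] | order so far=[2]
  pop 4: indeg[0]->0; indeg[1]->2; indeg[3]->0 | ready=[0, 3] | order so far=[2, 4]
  pop 0: indeg[1]->1 | ready=[3] | order so far=[2, 4, 0]
  pop 3: indeg[1]->0 | ready=[1] | order so far=[2, 4, 0, 3]
  pop 1: no out-edges | ready=[] | order so far=[2, 4, 0, 3, 1]
  Result: [2, 4, 0, 3, 1]

Answer: [2, 4, 0, 3, 1]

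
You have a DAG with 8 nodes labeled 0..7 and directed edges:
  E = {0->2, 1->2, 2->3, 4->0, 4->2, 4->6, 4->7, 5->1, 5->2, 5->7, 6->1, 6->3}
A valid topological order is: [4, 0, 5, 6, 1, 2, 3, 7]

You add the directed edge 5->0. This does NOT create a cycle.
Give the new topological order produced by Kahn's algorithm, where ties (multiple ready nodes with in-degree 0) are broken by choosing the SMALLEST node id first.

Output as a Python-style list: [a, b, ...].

Old toposort: [4, 0, 5, 6, 1, 2, 3, 7]
Added edge: 5->0
Position of 5 (2) > position of 0 (1). Must reorder: 5 must now come before 0.
Run Kahn's algorithm (break ties by smallest node id):
  initial in-degrees: [2, 2, 4, 2, 0, 0, 1, 2]
  ready (indeg=0): [4, 5]
  pop 4: indeg[0]->1; indeg[2]->3; indeg[6]->0; indeg[7]->1 | ready=[5, 6] | order so far=[4]
  pop 5: indeg[0]->0; indeg[1]->1; indeg[2]->2; indeg[7]->0 | ready=[0, 6, 7] | order so far=[4, 5]
  pop 0: indeg[2]->1 | ready=[6, 7] | order so far=[4, 5, 0]
  pop 6: indeg[1]->0; indeg[3]->1 | ready=[1, 7] | order so far=[4, 5, 0, 6]
  pop 1: indeg[2]->0 | ready=[2, 7] | order so far=[4, 5, 0, 6, 1]
  pop 2: indeg[3]->0 | ready=[3, 7] | order so far=[4, 5, 0, 6, 1, 2]
  pop 3: no out-edges | ready=[7] | order so far=[4, 5, 0, 6, 1, 2, 3]
  pop 7: no out-edges | ready=[] | order so far=[4, 5, 0, 6, 1, 2, 3, 7]
  Result: [4, 5, 0, 6, 1, 2, 3, 7]

Answer: [4, 5, 0, 6, 1, 2, 3, 7]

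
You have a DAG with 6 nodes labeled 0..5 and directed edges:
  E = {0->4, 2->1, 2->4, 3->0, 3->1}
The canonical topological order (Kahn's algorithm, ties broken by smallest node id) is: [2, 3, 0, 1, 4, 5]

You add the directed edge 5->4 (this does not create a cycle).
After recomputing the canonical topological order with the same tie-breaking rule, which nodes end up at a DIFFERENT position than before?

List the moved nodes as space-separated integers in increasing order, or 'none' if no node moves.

Answer: 4 5

Derivation:
Old toposort: [2, 3, 0, 1, 4, 5]
Added edge 5->4
Recompute Kahn (smallest-id tiebreak):
  initial in-degrees: [1, 2, 0, 0, 3, 0]
  ready (indeg=0): [2, 3, 5]
  pop 2: indeg[1]->1; indeg[4]->2 | ready=[3, 5] | order so far=[2]
  pop 3: indeg[0]->0; indeg[1]->0 | ready=[0, 1, 5] | order so far=[2, 3]
  pop 0: indeg[4]->1 | ready=[1, 5] | order so far=[2, 3, 0]
  pop 1: no out-edges | ready=[5] | order so far=[2, 3, 0, 1]
  pop 5: indeg[4]->0 | ready=[4] | order so far=[2, 3, 0, 1, 5]
  pop 4: no out-edges | ready=[] | order so far=[2, 3, 0, 1, 5, 4]
New canonical toposort: [2, 3, 0, 1, 5, 4]
Compare positions:
  Node 0: index 2 -> 2 (same)
  Node 1: index 3 -> 3 (same)
  Node 2: index 0 -> 0 (same)
  Node 3: index 1 -> 1 (same)
  Node 4: index 4 -> 5 (moved)
  Node 5: index 5 -> 4 (moved)
Nodes that changed position: 4 5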